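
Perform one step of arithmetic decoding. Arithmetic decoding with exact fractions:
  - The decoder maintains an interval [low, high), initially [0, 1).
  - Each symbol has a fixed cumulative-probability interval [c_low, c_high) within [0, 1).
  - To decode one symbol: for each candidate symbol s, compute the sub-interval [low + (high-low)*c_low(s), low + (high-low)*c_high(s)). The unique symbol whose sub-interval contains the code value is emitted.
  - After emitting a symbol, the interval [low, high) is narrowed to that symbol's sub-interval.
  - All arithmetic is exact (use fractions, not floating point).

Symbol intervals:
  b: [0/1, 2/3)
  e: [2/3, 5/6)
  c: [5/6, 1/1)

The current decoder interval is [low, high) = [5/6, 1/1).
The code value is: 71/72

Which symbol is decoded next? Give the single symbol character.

Answer: c

Derivation:
Interval width = high − low = 1/1 − 5/6 = 1/6
Scaled code = (code − low) / width = (71/72 − 5/6) / 1/6 = 11/12
  b: [0/1, 2/3) 
  e: [2/3, 5/6) 
  c: [5/6, 1/1) ← scaled code falls here ✓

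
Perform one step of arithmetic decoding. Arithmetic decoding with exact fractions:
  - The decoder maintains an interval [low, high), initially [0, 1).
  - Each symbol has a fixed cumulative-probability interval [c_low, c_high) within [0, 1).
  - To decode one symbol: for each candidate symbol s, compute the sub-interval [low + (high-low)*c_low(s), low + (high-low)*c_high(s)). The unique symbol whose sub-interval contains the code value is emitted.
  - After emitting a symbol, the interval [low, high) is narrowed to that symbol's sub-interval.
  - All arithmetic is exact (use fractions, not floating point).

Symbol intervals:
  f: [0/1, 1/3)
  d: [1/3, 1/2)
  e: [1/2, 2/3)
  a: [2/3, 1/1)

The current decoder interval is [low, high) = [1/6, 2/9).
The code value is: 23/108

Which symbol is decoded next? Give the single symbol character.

Interval width = high − low = 2/9 − 1/6 = 1/18
Scaled code = (code − low) / width = (23/108 − 1/6) / 1/18 = 5/6
  f: [0/1, 1/3) 
  d: [1/3, 1/2) 
  e: [1/2, 2/3) 
  a: [2/3, 1/1) ← scaled code falls here ✓

Answer: a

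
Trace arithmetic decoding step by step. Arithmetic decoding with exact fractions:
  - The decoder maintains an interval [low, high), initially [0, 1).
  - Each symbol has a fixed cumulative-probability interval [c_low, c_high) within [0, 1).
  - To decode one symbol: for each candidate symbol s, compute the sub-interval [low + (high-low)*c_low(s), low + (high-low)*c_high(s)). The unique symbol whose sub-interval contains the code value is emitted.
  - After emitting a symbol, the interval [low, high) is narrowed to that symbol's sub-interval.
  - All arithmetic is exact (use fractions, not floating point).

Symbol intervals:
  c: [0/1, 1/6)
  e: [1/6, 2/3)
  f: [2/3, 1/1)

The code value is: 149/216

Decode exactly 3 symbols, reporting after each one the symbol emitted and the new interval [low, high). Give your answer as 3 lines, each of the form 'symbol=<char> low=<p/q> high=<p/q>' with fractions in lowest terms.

Answer: symbol=f low=2/3 high=1/1
symbol=c low=2/3 high=13/18
symbol=e low=73/108 high=19/27

Derivation:
Step 1: interval [0/1, 1/1), width = 1/1 - 0/1 = 1/1
  'c': [0/1 + 1/1*0/1, 0/1 + 1/1*1/6) = [0/1, 1/6)
  'e': [0/1 + 1/1*1/6, 0/1 + 1/1*2/3) = [1/6, 2/3)
  'f': [0/1 + 1/1*2/3, 0/1 + 1/1*1/1) = [2/3, 1/1) <- contains code 149/216
  emit 'f', narrow to [2/3, 1/1)
Step 2: interval [2/3, 1/1), width = 1/1 - 2/3 = 1/3
  'c': [2/3 + 1/3*0/1, 2/3 + 1/3*1/6) = [2/3, 13/18) <- contains code 149/216
  'e': [2/3 + 1/3*1/6, 2/3 + 1/3*2/3) = [13/18, 8/9)
  'f': [2/3 + 1/3*2/3, 2/3 + 1/3*1/1) = [8/9, 1/1)
  emit 'c', narrow to [2/3, 13/18)
Step 3: interval [2/3, 13/18), width = 13/18 - 2/3 = 1/18
  'c': [2/3 + 1/18*0/1, 2/3 + 1/18*1/6) = [2/3, 73/108)
  'e': [2/3 + 1/18*1/6, 2/3 + 1/18*2/3) = [73/108, 19/27) <- contains code 149/216
  'f': [2/3 + 1/18*2/3, 2/3 + 1/18*1/1) = [19/27, 13/18)
  emit 'e', narrow to [73/108, 19/27)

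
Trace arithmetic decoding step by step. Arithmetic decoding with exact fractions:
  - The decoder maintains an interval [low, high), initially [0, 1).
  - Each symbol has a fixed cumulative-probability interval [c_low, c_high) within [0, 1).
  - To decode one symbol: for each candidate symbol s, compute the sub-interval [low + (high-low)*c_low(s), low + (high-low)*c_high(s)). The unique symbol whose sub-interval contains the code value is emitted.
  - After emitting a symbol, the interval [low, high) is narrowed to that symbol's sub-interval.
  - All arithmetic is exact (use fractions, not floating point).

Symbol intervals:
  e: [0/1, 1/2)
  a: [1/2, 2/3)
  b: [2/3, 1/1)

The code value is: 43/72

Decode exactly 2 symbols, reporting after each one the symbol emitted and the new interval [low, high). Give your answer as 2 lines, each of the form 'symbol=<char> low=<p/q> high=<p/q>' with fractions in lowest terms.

Step 1: interval [0/1, 1/1), width = 1/1 - 0/1 = 1/1
  'e': [0/1 + 1/1*0/1, 0/1 + 1/1*1/2) = [0/1, 1/2)
  'a': [0/1 + 1/1*1/2, 0/1 + 1/1*2/3) = [1/2, 2/3) <- contains code 43/72
  'b': [0/1 + 1/1*2/3, 0/1 + 1/1*1/1) = [2/3, 1/1)
  emit 'a', narrow to [1/2, 2/3)
Step 2: interval [1/2, 2/3), width = 2/3 - 1/2 = 1/6
  'e': [1/2 + 1/6*0/1, 1/2 + 1/6*1/2) = [1/2, 7/12)
  'a': [1/2 + 1/6*1/2, 1/2 + 1/6*2/3) = [7/12, 11/18) <- contains code 43/72
  'b': [1/2 + 1/6*2/3, 1/2 + 1/6*1/1) = [11/18, 2/3)
  emit 'a', narrow to [7/12, 11/18)

Answer: symbol=a low=1/2 high=2/3
symbol=a low=7/12 high=11/18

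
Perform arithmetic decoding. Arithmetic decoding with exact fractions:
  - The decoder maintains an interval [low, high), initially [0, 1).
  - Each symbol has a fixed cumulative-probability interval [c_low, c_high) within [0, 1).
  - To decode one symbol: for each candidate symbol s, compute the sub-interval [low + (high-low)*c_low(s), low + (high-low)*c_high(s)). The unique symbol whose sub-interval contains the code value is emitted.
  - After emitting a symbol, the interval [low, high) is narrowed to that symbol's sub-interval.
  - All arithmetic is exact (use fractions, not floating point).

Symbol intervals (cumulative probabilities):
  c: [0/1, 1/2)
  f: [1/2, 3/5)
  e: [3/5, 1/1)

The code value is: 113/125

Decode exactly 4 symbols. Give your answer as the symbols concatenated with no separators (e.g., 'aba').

Answer: eece

Derivation:
Step 1: interval [0/1, 1/1), width = 1/1 - 0/1 = 1/1
  'c': [0/1 + 1/1*0/1, 0/1 + 1/1*1/2) = [0/1, 1/2)
  'f': [0/1 + 1/1*1/2, 0/1 + 1/1*3/5) = [1/2, 3/5)
  'e': [0/1 + 1/1*3/5, 0/1 + 1/1*1/1) = [3/5, 1/1) <- contains code 113/125
  emit 'e', narrow to [3/5, 1/1)
Step 2: interval [3/5, 1/1), width = 1/1 - 3/5 = 2/5
  'c': [3/5 + 2/5*0/1, 3/5 + 2/5*1/2) = [3/5, 4/5)
  'f': [3/5 + 2/5*1/2, 3/5 + 2/5*3/5) = [4/5, 21/25)
  'e': [3/5 + 2/5*3/5, 3/5 + 2/5*1/1) = [21/25, 1/1) <- contains code 113/125
  emit 'e', narrow to [21/25, 1/1)
Step 3: interval [21/25, 1/1), width = 1/1 - 21/25 = 4/25
  'c': [21/25 + 4/25*0/1, 21/25 + 4/25*1/2) = [21/25, 23/25) <- contains code 113/125
  'f': [21/25 + 4/25*1/2, 21/25 + 4/25*3/5) = [23/25, 117/125)
  'e': [21/25 + 4/25*3/5, 21/25 + 4/25*1/1) = [117/125, 1/1)
  emit 'c', narrow to [21/25, 23/25)
Step 4: interval [21/25, 23/25), width = 23/25 - 21/25 = 2/25
  'c': [21/25 + 2/25*0/1, 21/25 + 2/25*1/2) = [21/25, 22/25)
  'f': [21/25 + 2/25*1/2, 21/25 + 2/25*3/5) = [22/25, 111/125)
  'e': [21/25 + 2/25*3/5, 21/25 + 2/25*1/1) = [111/125, 23/25) <- contains code 113/125
  emit 'e', narrow to [111/125, 23/25)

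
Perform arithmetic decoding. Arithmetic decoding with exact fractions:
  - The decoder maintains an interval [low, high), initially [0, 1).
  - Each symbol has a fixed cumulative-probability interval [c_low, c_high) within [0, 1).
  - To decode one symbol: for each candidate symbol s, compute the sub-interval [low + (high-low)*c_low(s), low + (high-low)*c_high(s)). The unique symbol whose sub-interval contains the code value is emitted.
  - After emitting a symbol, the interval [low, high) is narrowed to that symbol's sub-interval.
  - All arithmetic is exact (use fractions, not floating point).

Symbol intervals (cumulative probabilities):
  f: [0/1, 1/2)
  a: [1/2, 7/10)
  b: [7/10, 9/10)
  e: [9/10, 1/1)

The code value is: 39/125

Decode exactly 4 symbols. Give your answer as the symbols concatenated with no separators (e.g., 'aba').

Answer: faaa

Derivation:
Step 1: interval [0/1, 1/1), width = 1/1 - 0/1 = 1/1
  'f': [0/1 + 1/1*0/1, 0/1 + 1/1*1/2) = [0/1, 1/2) <- contains code 39/125
  'a': [0/1 + 1/1*1/2, 0/1 + 1/1*7/10) = [1/2, 7/10)
  'b': [0/1 + 1/1*7/10, 0/1 + 1/1*9/10) = [7/10, 9/10)
  'e': [0/1 + 1/1*9/10, 0/1 + 1/1*1/1) = [9/10, 1/1)
  emit 'f', narrow to [0/1, 1/2)
Step 2: interval [0/1, 1/2), width = 1/2 - 0/1 = 1/2
  'f': [0/1 + 1/2*0/1, 0/1 + 1/2*1/2) = [0/1, 1/4)
  'a': [0/1 + 1/2*1/2, 0/1 + 1/2*7/10) = [1/4, 7/20) <- contains code 39/125
  'b': [0/1 + 1/2*7/10, 0/1 + 1/2*9/10) = [7/20, 9/20)
  'e': [0/1 + 1/2*9/10, 0/1 + 1/2*1/1) = [9/20, 1/2)
  emit 'a', narrow to [1/4, 7/20)
Step 3: interval [1/4, 7/20), width = 7/20 - 1/4 = 1/10
  'f': [1/4 + 1/10*0/1, 1/4 + 1/10*1/2) = [1/4, 3/10)
  'a': [1/4 + 1/10*1/2, 1/4 + 1/10*7/10) = [3/10, 8/25) <- contains code 39/125
  'b': [1/4 + 1/10*7/10, 1/4 + 1/10*9/10) = [8/25, 17/50)
  'e': [1/4 + 1/10*9/10, 1/4 + 1/10*1/1) = [17/50, 7/20)
  emit 'a', narrow to [3/10, 8/25)
Step 4: interval [3/10, 8/25), width = 8/25 - 3/10 = 1/50
  'f': [3/10 + 1/50*0/1, 3/10 + 1/50*1/2) = [3/10, 31/100)
  'a': [3/10 + 1/50*1/2, 3/10 + 1/50*7/10) = [31/100, 157/500) <- contains code 39/125
  'b': [3/10 + 1/50*7/10, 3/10 + 1/50*9/10) = [157/500, 159/500)
  'e': [3/10 + 1/50*9/10, 3/10 + 1/50*1/1) = [159/500, 8/25)
  emit 'a', narrow to [31/100, 157/500)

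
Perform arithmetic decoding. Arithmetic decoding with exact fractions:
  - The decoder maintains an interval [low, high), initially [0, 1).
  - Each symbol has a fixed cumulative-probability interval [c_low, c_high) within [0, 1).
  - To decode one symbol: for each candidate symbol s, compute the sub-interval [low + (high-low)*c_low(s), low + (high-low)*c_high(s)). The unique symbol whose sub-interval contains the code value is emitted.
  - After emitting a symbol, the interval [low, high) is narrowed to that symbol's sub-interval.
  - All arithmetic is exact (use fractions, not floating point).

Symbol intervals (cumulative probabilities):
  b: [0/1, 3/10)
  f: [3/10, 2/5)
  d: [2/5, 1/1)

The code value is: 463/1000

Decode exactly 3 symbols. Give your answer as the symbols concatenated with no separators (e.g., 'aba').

Answer: dbf

Derivation:
Step 1: interval [0/1, 1/1), width = 1/1 - 0/1 = 1/1
  'b': [0/1 + 1/1*0/1, 0/1 + 1/1*3/10) = [0/1, 3/10)
  'f': [0/1 + 1/1*3/10, 0/1 + 1/1*2/5) = [3/10, 2/5)
  'd': [0/1 + 1/1*2/5, 0/1 + 1/1*1/1) = [2/5, 1/1) <- contains code 463/1000
  emit 'd', narrow to [2/5, 1/1)
Step 2: interval [2/5, 1/1), width = 1/1 - 2/5 = 3/5
  'b': [2/5 + 3/5*0/1, 2/5 + 3/5*3/10) = [2/5, 29/50) <- contains code 463/1000
  'f': [2/5 + 3/5*3/10, 2/5 + 3/5*2/5) = [29/50, 16/25)
  'd': [2/5 + 3/5*2/5, 2/5 + 3/5*1/1) = [16/25, 1/1)
  emit 'b', narrow to [2/5, 29/50)
Step 3: interval [2/5, 29/50), width = 29/50 - 2/5 = 9/50
  'b': [2/5 + 9/50*0/1, 2/5 + 9/50*3/10) = [2/5, 227/500)
  'f': [2/5 + 9/50*3/10, 2/5 + 9/50*2/5) = [227/500, 59/125) <- contains code 463/1000
  'd': [2/5 + 9/50*2/5, 2/5 + 9/50*1/1) = [59/125, 29/50)
  emit 'f', narrow to [227/500, 59/125)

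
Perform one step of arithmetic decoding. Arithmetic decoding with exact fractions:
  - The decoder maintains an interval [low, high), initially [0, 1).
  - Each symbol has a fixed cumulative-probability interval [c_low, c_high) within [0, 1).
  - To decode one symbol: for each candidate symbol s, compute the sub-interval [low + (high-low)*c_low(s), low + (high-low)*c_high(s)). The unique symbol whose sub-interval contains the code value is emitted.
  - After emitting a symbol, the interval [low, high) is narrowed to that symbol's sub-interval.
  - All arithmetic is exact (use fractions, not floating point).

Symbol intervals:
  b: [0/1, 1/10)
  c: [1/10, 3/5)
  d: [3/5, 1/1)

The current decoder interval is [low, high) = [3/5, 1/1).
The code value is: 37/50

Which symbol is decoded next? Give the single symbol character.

Answer: c

Derivation:
Interval width = high − low = 1/1 − 3/5 = 2/5
Scaled code = (code − low) / width = (37/50 − 3/5) / 2/5 = 7/20
  b: [0/1, 1/10) 
  c: [1/10, 3/5) ← scaled code falls here ✓
  d: [3/5, 1/1) 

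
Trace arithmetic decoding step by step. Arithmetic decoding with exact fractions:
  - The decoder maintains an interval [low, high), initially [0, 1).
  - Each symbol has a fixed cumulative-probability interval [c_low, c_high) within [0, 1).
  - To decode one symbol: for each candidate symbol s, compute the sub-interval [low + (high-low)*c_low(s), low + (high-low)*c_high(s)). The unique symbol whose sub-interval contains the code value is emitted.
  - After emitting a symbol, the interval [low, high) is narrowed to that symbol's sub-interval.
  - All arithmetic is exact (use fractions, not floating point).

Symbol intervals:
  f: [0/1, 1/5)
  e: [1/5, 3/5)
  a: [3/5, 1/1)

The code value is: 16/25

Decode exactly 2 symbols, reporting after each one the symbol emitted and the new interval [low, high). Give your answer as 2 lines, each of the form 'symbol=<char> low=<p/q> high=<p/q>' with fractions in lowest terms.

Step 1: interval [0/1, 1/1), width = 1/1 - 0/1 = 1/1
  'f': [0/1 + 1/1*0/1, 0/1 + 1/1*1/5) = [0/1, 1/5)
  'e': [0/1 + 1/1*1/5, 0/1 + 1/1*3/5) = [1/5, 3/5)
  'a': [0/1 + 1/1*3/5, 0/1 + 1/1*1/1) = [3/5, 1/1) <- contains code 16/25
  emit 'a', narrow to [3/5, 1/1)
Step 2: interval [3/5, 1/1), width = 1/1 - 3/5 = 2/5
  'f': [3/5 + 2/5*0/1, 3/5 + 2/5*1/5) = [3/5, 17/25) <- contains code 16/25
  'e': [3/5 + 2/5*1/5, 3/5 + 2/5*3/5) = [17/25, 21/25)
  'a': [3/5 + 2/5*3/5, 3/5 + 2/5*1/1) = [21/25, 1/1)
  emit 'f', narrow to [3/5, 17/25)

Answer: symbol=a low=3/5 high=1/1
symbol=f low=3/5 high=17/25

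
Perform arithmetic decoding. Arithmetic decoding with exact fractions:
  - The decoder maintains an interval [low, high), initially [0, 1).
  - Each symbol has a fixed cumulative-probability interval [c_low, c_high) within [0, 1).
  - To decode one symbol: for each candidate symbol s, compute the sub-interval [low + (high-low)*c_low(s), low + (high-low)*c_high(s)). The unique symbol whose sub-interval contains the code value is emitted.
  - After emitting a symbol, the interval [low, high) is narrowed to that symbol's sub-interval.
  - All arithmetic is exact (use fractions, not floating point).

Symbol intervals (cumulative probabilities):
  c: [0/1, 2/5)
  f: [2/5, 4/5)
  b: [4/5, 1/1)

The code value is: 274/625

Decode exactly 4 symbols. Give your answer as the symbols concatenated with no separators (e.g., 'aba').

Step 1: interval [0/1, 1/1), width = 1/1 - 0/1 = 1/1
  'c': [0/1 + 1/1*0/1, 0/1 + 1/1*2/5) = [0/1, 2/5)
  'f': [0/1 + 1/1*2/5, 0/1 + 1/1*4/5) = [2/5, 4/5) <- contains code 274/625
  'b': [0/1 + 1/1*4/5, 0/1 + 1/1*1/1) = [4/5, 1/1)
  emit 'f', narrow to [2/5, 4/5)
Step 2: interval [2/5, 4/5), width = 4/5 - 2/5 = 2/5
  'c': [2/5 + 2/5*0/1, 2/5 + 2/5*2/5) = [2/5, 14/25) <- contains code 274/625
  'f': [2/5 + 2/5*2/5, 2/5 + 2/5*4/5) = [14/25, 18/25)
  'b': [2/5 + 2/5*4/5, 2/5 + 2/5*1/1) = [18/25, 4/5)
  emit 'c', narrow to [2/5, 14/25)
Step 3: interval [2/5, 14/25), width = 14/25 - 2/5 = 4/25
  'c': [2/5 + 4/25*0/1, 2/5 + 4/25*2/5) = [2/5, 58/125) <- contains code 274/625
  'f': [2/5 + 4/25*2/5, 2/5 + 4/25*4/5) = [58/125, 66/125)
  'b': [2/5 + 4/25*4/5, 2/5 + 4/25*1/1) = [66/125, 14/25)
  emit 'c', narrow to [2/5, 58/125)
Step 4: interval [2/5, 58/125), width = 58/125 - 2/5 = 8/125
  'c': [2/5 + 8/125*0/1, 2/5 + 8/125*2/5) = [2/5, 266/625)
  'f': [2/5 + 8/125*2/5, 2/5 + 8/125*4/5) = [266/625, 282/625) <- contains code 274/625
  'b': [2/5 + 8/125*4/5, 2/5 + 8/125*1/1) = [282/625, 58/125)
  emit 'f', narrow to [266/625, 282/625)

Answer: fccf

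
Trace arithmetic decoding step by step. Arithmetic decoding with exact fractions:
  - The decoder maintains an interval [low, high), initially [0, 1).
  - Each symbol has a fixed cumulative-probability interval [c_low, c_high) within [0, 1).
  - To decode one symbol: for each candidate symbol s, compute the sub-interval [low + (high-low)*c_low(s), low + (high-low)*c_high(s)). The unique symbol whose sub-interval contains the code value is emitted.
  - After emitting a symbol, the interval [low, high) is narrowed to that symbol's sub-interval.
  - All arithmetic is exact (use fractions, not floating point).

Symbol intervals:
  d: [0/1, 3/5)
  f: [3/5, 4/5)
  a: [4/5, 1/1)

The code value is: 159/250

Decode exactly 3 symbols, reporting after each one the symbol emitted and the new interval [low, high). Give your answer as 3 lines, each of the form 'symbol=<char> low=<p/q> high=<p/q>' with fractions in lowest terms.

Step 1: interval [0/1, 1/1), width = 1/1 - 0/1 = 1/1
  'd': [0/1 + 1/1*0/1, 0/1 + 1/1*3/5) = [0/1, 3/5)
  'f': [0/1 + 1/1*3/5, 0/1 + 1/1*4/5) = [3/5, 4/5) <- contains code 159/250
  'a': [0/1 + 1/1*4/5, 0/1 + 1/1*1/1) = [4/5, 1/1)
  emit 'f', narrow to [3/5, 4/5)
Step 2: interval [3/5, 4/5), width = 4/5 - 3/5 = 1/5
  'd': [3/5 + 1/5*0/1, 3/5 + 1/5*3/5) = [3/5, 18/25) <- contains code 159/250
  'f': [3/5 + 1/5*3/5, 3/5 + 1/5*4/5) = [18/25, 19/25)
  'a': [3/5 + 1/5*4/5, 3/5 + 1/5*1/1) = [19/25, 4/5)
  emit 'd', narrow to [3/5, 18/25)
Step 3: interval [3/5, 18/25), width = 18/25 - 3/5 = 3/25
  'd': [3/5 + 3/25*0/1, 3/5 + 3/25*3/5) = [3/5, 84/125) <- contains code 159/250
  'f': [3/5 + 3/25*3/5, 3/5 + 3/25*4/5) = [84/125, 87/125)
  'a': [3/5 + 3/25*4/5, 3/5 + 3/25*1/1) = [87/125, 18/25)
  emit 'd', narrow to [3/5, 84/125)

Answer: symbol=f low=3/5 high=4/5
symbol=d low=3/5 high=18/25
symbol=d low=3/5 high=84/125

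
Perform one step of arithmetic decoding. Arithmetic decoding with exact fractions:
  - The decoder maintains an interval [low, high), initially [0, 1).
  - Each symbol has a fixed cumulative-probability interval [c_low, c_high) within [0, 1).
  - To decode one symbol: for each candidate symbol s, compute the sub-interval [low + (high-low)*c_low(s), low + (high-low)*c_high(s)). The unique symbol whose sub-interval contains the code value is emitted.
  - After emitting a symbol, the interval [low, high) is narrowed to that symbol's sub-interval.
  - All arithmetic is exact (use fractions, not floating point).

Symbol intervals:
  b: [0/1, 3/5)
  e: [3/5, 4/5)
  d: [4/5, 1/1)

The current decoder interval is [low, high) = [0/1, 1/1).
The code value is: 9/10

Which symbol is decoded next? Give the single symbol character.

Answer: d

Derivation:
Interval width = high − low = 1/1 − 0/1 = 1/1
Scaled code = (code − low) / width = (9/10 − 0/1) / 1/1 = 9/10
  b: [0/1, 3/5) 
  e: [3/5, 4/5) 
  d: [4/5, 1/1) ← scaled code falls here ✓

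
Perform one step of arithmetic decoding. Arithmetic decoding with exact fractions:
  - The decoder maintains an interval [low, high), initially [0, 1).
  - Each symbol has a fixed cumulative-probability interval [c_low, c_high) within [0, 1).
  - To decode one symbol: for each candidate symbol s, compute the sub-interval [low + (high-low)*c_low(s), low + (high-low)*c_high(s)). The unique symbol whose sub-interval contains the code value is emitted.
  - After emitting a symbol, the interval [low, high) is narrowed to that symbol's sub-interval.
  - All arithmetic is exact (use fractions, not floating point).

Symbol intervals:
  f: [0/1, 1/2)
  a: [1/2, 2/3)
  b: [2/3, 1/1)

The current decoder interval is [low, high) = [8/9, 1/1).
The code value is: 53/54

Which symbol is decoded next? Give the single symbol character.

Interval width = high − low = 1/1 − 8/9 = 1/9
Scaled code = (code − low) / width = (53/54 − 8/9) / 1/9 = 5/6
  f: [0/1, 1/2) 
  a: [1/2, 2/3) 
  b: [2/3, 1/1) ← scaled code falls here ✓

Answer: b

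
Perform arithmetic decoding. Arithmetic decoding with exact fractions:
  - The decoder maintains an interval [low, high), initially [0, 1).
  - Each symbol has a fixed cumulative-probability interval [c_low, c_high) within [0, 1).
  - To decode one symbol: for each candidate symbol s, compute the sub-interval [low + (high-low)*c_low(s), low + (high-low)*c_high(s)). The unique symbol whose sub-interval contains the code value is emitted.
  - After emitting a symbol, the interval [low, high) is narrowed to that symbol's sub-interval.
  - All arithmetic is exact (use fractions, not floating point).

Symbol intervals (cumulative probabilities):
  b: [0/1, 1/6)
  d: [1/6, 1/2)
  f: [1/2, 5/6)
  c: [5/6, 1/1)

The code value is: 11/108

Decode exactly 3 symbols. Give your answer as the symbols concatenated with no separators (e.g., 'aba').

Answer: bfd

Derivation:
Step 1: interval [0/1, 1/1), width = 1/1 - 0/1 = 1/1
  'b': [0/1 + 1/1*0/1, 0/1 + 1/1*1/6) = [0/1, 1/6) <- contains code 11/108
  'd': [0/1 + 1/1*1/6, 0/1 + 1/1*1/2) = [1/6, 1/2)
  'f': [0/1 + 1/1*1/2, 0/1 + 1/1*5/6) = [1/2, 5/6)
  'c': [0/1 + 1/1*5/6, 0/1 + 1/1*1/1) = [5/6, 1/1)
  emit 'b', narrow to [0/1, 1/6)
Step 2: interval [0/1, 1/6), width = 1/6 - 0/1 = 1/6
  'b': [0/1 + 1/6*0/1, 0/1 + 1/6*1/6) = [0/1, 1/36)
  'd': [0/1 + 1/6*1/6, 0/1 + 1/6*1/2) = [1/36, 1/12)
  'f': [0/1 + 1/6*1/2, 0/1 + 1/6*5/6) = [1/12, 5/36) <- contains code 11/108
  'c': [0/1 + 1/6*5/6, 0/1 + 1/6*1/1) = [5/36, 1/6)
  emit 'f', narrow to [1/12, 5/36)
Step 3: interval [1/12, 5/36), width = 5/36 - 1/12 = 1/18
  'b': [1/12 + 1/18*0/1, 1/12 + 1/18*1/6) = [1/12, 5/54)
  'd': [1/12 + 1/18*1/6, 1/12 + 1/18*1/2) = [5/54, 1/9) <- contains code 11/108
  'f': [1/12 + 1/18*1/2, 1/12 + 1/18*5/6) = [1/9, 7/54)
  'c': [1/12 + 1/18*5/6, 1/12 + 1/18*1/1) = [7/54, 5/36)
  emit 'd', narrow to [5/54, 1/9)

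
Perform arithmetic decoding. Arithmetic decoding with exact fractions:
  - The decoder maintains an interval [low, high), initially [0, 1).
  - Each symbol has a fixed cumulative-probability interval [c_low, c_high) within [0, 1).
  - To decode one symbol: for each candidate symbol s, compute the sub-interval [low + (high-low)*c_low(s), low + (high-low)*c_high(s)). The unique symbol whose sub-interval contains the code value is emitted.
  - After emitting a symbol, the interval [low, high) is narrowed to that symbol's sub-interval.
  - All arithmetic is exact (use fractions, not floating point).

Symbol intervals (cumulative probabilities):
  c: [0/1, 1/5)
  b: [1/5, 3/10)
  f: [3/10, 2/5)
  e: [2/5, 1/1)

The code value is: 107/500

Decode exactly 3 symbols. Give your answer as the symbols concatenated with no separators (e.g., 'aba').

Answer: bce

Derivation:
Step 1: interval [0/1, 1/1), width = 1/1 - 0/1 = 1/1
  'c': [0/1 + 1/1*0/1, 0/1 + 1/1*1/5) = [0/1, 1/5)
  'b': [0/1 + 1/1*1/5, 0/1 + 1/1*3/10) = [1/5, 3/10) <- contains code 107/500
  'f': [0/1 + 1/1*3/10, 0/1 + 1/1*2/5) = [3/10, 2/5)
  'e': [0/1 + 1/1*2/5, 0/1 + 1/1*1/1) = [2/5, 1/1)
  emit 'b', narrow to [1/5, 3/10)
Step 2: interval [1/5, 3/10), width = 3/10 - 1/5 = 1/10
  'c': [1/5 + 1/10*0/1, 1/5 + 1/10*1/5) = [1/5, 11/50) <- contains code 107/500
  'b': [1/5 + 1/10*1/5, 1/5 + 1/10*3/10) = [11/50, 23/100)
  'f': [1/5 + 1/10*3/10, 1/5 + 1/10*2/5) = [23/100, 6/25)
  'e': [1/5 + 1/10*2/5, 1/5 + 1/10*1/1) = [6/25, 3/10)
  emit 'c', narrow to [1/5, 11/50)
Step 3: interval [1/5, 11/50), width = 11/50 - 1/5 = 1/50
  'c': [1/5 + 1/50*0/1, 1/5 + 1/50*1/5) = [1/5, 51/250)
  'b': [1/5 + 1/50*1/5, 1/5 + 1/50*3/10) = [51/250, 103/500)
  'f': [1/5 + 1/50*3/10, 1/5 + 1/50*2/5) = [103/500, 26/125)
  'e': [1/5 + 1/50*2/5, 1/5 + 1/50*1/1) = [26/125, 11/50) <- contains code 107/500
  emit 'e', narrow to [26/125, 11/50)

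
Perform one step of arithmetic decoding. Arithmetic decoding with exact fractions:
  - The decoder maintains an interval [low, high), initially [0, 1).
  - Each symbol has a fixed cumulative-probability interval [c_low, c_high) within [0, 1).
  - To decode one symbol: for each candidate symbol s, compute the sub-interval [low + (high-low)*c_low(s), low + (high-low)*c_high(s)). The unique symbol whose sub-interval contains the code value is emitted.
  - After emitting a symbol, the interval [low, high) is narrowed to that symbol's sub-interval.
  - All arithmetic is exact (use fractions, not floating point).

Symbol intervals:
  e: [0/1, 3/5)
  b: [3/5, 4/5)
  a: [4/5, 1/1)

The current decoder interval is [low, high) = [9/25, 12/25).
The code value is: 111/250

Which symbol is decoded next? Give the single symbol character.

Answer: b

Derivation:
Interval width = high − low = 12/25 − 9/25 = 3/25
Scaled code = (code − low) / width = (111/250 − 9/25) / 3/25 = 7/10
  e: [0/1, 3/5) 
  b: [3/5, 4/5) ← scaled code falls here ✓
  a: [4/5, 1/1) 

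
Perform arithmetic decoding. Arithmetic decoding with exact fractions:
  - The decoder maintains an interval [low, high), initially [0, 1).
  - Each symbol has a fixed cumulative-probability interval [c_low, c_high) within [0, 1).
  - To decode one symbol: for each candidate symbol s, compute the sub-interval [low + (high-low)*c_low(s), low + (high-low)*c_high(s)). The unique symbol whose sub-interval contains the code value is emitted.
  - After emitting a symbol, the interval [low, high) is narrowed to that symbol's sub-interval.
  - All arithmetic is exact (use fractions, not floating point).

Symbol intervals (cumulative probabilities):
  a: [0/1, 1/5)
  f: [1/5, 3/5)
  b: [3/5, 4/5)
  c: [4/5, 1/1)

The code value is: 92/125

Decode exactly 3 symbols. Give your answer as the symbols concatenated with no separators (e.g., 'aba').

Step 1: interval [0/1, 1/1), width = 1/1 - 0/1 = 1/1
  'a': [0/1 + 1/1*0/1, 0/1 + 1/1*1/5) = [0/1, 1/5)
  'f': [0/1 + 1/1*1/5, 0/1 + 1/1*3/5) = [1/5, 3/5)
  'b': [0/1 + 1/1*3/5, 0/1 + 1/1*4/5) = [3/5, 4/5) <- contains code 92/125
  'c': [0/1 + 1/1*4/5, 0/1 + 1/1*1/1) = [4/5, 1/1)
  emit 'b', narrow to [3/5, 4/5)
Step 2: interval [3/5, 4/5), width = 4/5 - 3/5 = 1/5
  'a': [3/5 + 1/5*0/1, 3/5 + 1/5*1/5) = [3/5, 16/25)
  'f': [3/5 + 1/5*1/5, 3/5 + 1/5*3/5) = [16/25, 18/25)
  'b': [3/5 + 1/5*3/5, 3/5 + 1/5*4/5) = [18/25, 19/25) <- contains code 92/125
  'c': [3/5 + 1/5*4/5, 3/5 + 1/5*1/1) = [19/25, 4/5)
  emit 'b', narrow to [18/25, 19/25)
Step 3: interval [18/25, 19/25), width = 19/25 - 18/25 = 1/25
  'a': [18/25 + 1/25*0/1, 18/25 + 1/25*1/5) = [18/25, 91/125)
  'f': [18/25 + 1/25*1/5, 18/25 + 1/25*3/5) = [91/125, 93/125) <- contains code 92/125
  'b': [18/25 + 1/25*3/5, 18/25 + 1/25*4/5) = [93/125, 94/125)
  'c': [18/25 + 1/25*4/5, 18/25 + 1/25*1/1) = [94/125, 19/25)
  emit 'f', narrow to [91/125, 93/125)

Answer: bbf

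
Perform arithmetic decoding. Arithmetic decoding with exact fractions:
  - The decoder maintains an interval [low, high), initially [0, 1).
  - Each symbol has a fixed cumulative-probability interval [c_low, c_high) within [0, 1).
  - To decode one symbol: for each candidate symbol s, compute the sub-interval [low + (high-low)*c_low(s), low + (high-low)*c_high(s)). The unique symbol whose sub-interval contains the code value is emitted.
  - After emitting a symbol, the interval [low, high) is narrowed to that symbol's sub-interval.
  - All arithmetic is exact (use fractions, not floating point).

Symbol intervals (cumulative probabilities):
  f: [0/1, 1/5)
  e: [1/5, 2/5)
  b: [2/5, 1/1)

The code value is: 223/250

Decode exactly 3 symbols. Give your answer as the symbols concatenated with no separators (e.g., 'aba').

Step 1: interval [0/1, 1/1), width = 1/1 - 0/1 = 1/1
  'f': [0/1 + 1/1*0/1, 0/1 + 1/1*1/5) = [0/1, 1/5)
  'e': [0/1 + 1/1*1/5, 0/1 + 1/1*2/5) = [1/5, 2/5)
  'b': [0/1 + 1/1*2/5, 0/1 + 1/1*1/1) = [2/5, 1/1) <- contains code 223/250
  emit 'b', narrow to [2/5, 1/1)
Step 2: interval [2/5, 1/1), width = 1/1 - 2/5 = 3/5
  'f': [2/5 + 3/5*0/1, 2/5 + 3/5*1/5) = [2/5, 13/25)
  'e': [2/5 + 3/5*1/5, 2/5 + 3/5*2/5) = [13/25, 16/25)
  'b': [2/5 + 3/5*2/5, 2/5 + 3/5*1/1) = [16/25, 1/1) <- contains code 223/250
  emit 'b', narrow to [16/25, 1/1)
Step 3: interval [16/25, 1/1), width = 1/1 - 16/25 = 9/25
  'f': [16/25 + 9/25*0/1, 16/25 + 9/25*1/5) = [16/25, 89/125)
  'e': [16/25 + 9/25*1/5, 16/25 + 9/25*2/5) = [89/125, 98/125)
  'b': [16/25 + 9/25*2/5, 16/25 + 9/25*1/1) = [98/125, 1/1) <- contains code 223/250
  emit 'b', narrow to [98/125, 1/1)

Answer: bbb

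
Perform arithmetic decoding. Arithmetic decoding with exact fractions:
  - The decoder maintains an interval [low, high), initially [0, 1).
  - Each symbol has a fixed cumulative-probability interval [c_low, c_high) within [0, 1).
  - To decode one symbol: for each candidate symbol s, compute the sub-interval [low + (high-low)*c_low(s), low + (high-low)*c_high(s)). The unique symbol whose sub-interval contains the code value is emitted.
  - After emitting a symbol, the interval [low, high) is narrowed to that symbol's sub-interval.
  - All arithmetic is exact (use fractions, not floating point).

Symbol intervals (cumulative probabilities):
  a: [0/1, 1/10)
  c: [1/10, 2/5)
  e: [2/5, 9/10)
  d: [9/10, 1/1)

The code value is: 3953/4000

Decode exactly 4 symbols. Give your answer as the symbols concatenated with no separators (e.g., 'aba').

Answer: dede

Derivation:
Step 1: interval [0/1, 1/1), width = 1/1 - 0/1 = 1/1
  'a': [0/1 + 1/1*0/1, 0/1 + 1/1*1/10) = [0/1, 1/10)
  'c': [0/1 + 1/1*1/10, 0/1 + 1/1*2/5) = [1/10, 2/5)
  'e': [0/1 + 1/1*2/5, 0/1 + 1/1*9/10) = [2/5, 9/10)
  'd': [0/1 + 1/1*9/10, 0/1 + 1/1*1/1) = [9/10, 1/1) <- contains code 3953/4000
  emit 'd', narrow to [9/10, 1/1)
Step 2: interval [9/10, 1/1), width = 1/1 - 9/10 = 1/10
  'a': [9/10 + 1/10*0/1, 9/10 + 1/10*1/10) = [9/10, 91/100)
  'c': [9/10 + 1/10*1/10, 9/10 + 1/10*2/5) = [91/100, 47/50)
  'e': [9/10 + 1/10*2/5, 9/10 + 1/10*9/10) = [47/50, 99/100) <- contains code 3953/4000
  'd': [9/10 + 1/10*9/10, 9/10 + 1/10*1/1) = [99/100, 1/1)
  emit 'e', narrow to [47/50, 99/100)
Step 3: interval [47/50, 99/100), width = 99/100 - 47/50 = 1/20
  'a': [47/50 + 1/20*0/1, 47/50 + 1/20*1/10) = [47/50, 189/200)
  'c': [47/50 + 1/20*1/10, 47/50 + 1/20*2/5) = [189/200, 24/25)
  'e': [47/50 + 1/20*2/5, 47/50 + 1/20*9/10) = [24/25, 197/200)
  'd': [47/50 + 1/20*9/10, 47/50 + 1/20*1/1) = [197/200, 99/100) <- contains code 3953/4000
  emit 'd', narrow to [197/200, 99/100)
Step 4: interval [197/200, 99/100), width = 99/100 - 197/200 = 1/200
  'a': [197/200 + 1/200*0/1, 197/200 + 1/200*1/10) = [197/200, 1971/2000)
  'c': [197/200 + 1/200*1/10, 197/200 + 1/200*2/5) = [1971/2000, 987/1000)
  'e': [197/200 + 1/200*2/5, 197/200 + 1/200*9/10) = [987/1000, 1979/2000) <- contains code 3953/4000
  'd': [197/200 + 1/200*9/10, 197/200 + 1/200*1/1) = [1979/2000, 99/100)
  emit 'e', narrow to [987/1000, 1979/2000)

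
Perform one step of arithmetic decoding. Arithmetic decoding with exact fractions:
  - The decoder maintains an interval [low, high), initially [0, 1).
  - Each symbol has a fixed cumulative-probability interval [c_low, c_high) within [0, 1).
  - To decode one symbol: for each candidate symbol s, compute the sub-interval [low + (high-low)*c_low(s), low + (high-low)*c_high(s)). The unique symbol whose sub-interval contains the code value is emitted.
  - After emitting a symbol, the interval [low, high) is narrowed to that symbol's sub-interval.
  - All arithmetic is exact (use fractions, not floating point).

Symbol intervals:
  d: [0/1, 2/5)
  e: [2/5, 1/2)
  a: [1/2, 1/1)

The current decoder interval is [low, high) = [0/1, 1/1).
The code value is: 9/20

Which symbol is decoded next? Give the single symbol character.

Answer: e

Derivation:
Interval width = high − low = 1/1 − 0/1 = 1/1
Scaled code = (code − low) / width = (9/20 − 0/1) / 1/1 = 9/20
  d: [0/1, 2/5) 
  e: [2/5, 1/2) ← scaled code falls here ✓
  a: [1/2, 1/1) 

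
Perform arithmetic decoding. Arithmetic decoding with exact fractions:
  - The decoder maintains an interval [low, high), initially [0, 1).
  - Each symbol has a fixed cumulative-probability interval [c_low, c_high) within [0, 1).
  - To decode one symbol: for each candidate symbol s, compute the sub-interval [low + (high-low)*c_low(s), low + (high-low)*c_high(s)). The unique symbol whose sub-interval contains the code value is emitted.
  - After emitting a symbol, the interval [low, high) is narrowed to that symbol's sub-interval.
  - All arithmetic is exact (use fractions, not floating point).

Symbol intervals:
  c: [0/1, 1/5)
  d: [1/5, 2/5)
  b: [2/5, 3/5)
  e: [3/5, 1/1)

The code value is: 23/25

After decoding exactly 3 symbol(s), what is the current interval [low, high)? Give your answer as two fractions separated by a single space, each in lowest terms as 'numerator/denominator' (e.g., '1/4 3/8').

Answer: 113/125 117/125

Derivation:
Step 1: interval [0/1, 1/1), width = 1/1 - 0/1 = 1/1
  'c': [0/1 + 1/1*0/1, 0/1 + 1/1*1/5) = [0/1, 1/5)
  'd': [0/1 + 1/1*1/5, 0/1 + 1/1*2/5) = [1/5, 2/5)
  'b': [0/1 + 1/1*2/5, 0/1 + 1/1*3/5) = [2/5, 3/5)
  'e': [0/1 + 1/1*3/5, 0/1 + 1/1*1/1) = [3/5, 1/1) <- contains code 23/25
  emit 'e', narrow to [3/5, 1/1)
Step 2: interval [3/5, 1/1), width = 1/1 - 3/5 = 2/5
  'c': [3/5 + 2/5*0/1, 3/5 + 2/5*1/5) = [3/5, 17/25)
  'd': [3/5 + 2/5*1/5, 3/5 + 2/5*2/5) = [17/25, 19/25)
  'b': [3/5 + 2/5*2/5, 3/5 + 2/5*3/5) = [19/25, 21/25)
  'e': [3/5 + 2/5*3/5, 3/5 + 2/5*1/1) = [21/25, 1/1) <- contains code 23/25
  emit 'e', narrow to [21/25, 1/1)
Step 3: interval [21/25, 1/1), width = 1/1 - 21/25 = 4/25
  'c': [21/25 + 4/25*0/1, 21/25 + 4/25*1/5) = [21/25, 109/125)
  'd': [21/25 + 4/25*1/5, 21/25 + 4/25*2/5) = [109/125, 113/125)
  'b': [21/25 + 4/25*2/5, 21/25 + 4/25*3/5) = [113/125, 117/125) <- contains code 23/25
  'e': [21/25 + 4/25*3/5, 21/25 + 4/25*1/1) = [117/125, 1/1)
  emit 'b', narrow to [113/125, 117/125)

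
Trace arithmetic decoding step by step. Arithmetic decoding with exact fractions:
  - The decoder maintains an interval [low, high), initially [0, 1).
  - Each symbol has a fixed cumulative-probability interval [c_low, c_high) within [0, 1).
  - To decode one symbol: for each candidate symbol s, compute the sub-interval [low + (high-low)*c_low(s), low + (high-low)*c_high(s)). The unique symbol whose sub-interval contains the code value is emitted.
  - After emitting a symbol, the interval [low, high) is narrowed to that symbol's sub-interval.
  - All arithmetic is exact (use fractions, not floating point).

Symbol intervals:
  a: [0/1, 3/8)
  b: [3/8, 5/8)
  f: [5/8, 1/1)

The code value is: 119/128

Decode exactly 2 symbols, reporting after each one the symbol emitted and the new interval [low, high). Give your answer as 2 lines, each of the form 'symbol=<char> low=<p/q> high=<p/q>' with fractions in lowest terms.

Step 1: interval [0/1, 1/1), width = 1/1 - 0/1 = 1/1
  'a': [0/1 + 1/1*0/1, 0/1 + 1/1*3/8) = [0/1, 3/8)
  'b': [0/1 + 1/1*3/8, 0/1 + 1/1*5/8) = [3/8, 5/8)
  'f': [0/1 + 1/1*5/8, 0/1 + 1/1*1/1) = [5/8, 1/1) <- contains code 119/128
  emit 'f', narrow to [5/8, 1/1)
Step 2: interval [5/8, 1/1), width = 1/1 - 5/8 = 3/8
  'a': [5/8 + 3/8*0/1, 5/8 + 3/8*3/8) = [5/8, 49/64)
  'b': [5/8 + 3/8*3/8, 5/8 + 3/8*5/8) = [49/64, 55/64)
  'f': [5/8 + 3/8*5/8, 5/8 + 3/8*1/1) = [55/64, 1/1) <- contains code 119/128
  emit 'f', narrow to [55/64, 1/1)

Answer: symbol=f low=5/8 high=1/1
symbol=f low=55/64 high=1/1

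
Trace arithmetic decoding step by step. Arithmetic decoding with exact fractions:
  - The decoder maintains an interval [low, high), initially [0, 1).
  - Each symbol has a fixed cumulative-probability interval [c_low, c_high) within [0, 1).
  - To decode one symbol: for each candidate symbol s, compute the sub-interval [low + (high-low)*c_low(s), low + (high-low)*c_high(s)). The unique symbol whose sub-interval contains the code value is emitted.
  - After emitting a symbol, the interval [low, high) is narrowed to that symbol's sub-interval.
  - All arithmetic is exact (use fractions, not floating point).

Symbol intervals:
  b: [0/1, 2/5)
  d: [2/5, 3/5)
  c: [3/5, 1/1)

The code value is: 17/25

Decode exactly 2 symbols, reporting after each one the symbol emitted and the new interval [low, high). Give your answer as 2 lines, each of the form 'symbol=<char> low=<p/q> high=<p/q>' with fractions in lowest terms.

Answer: symbol=c low=3/5 high=1/1
symbol=b low=3/5 high=19/25

Derivation:
Step 1: interval [0/1, 1/1), width = 1/1 - 0/1 = 1/1
  'b': [0/1 + 1/1*0/1, 0/1 + 1/1*2/5) = [0/1, 2/5)
  'd': [0/1 + 1/1*2/5, 0/1 + 1/1*3/5) = [2/5, 3/5)
  'c': [0/1 + 1/1*3/5, 0/1 + 1/1*1/1) = [3/5, 1/1) <- contains code 17/25
  emit 'c', narrow to [3/5, 1/1)
Step 2: interval [3/5, 1/1), width = 1/1 - 3/5 = 2/5
  'b': [3/5 + 2/5*0/1, 3/5 + 2/5*2/5) = [3/5, 19/25) <- contains code 17/25
  'd': [3/5 + 2/5*2/5, 3/5 + 2/5*3/5) = [19/25, 21/25)
  'c': [3/5 + 2/5*3/5, 3/5 + 2/5*1/1) = [21/25, 1/1)
  emit 'b', narrow to [3/5, 19/25)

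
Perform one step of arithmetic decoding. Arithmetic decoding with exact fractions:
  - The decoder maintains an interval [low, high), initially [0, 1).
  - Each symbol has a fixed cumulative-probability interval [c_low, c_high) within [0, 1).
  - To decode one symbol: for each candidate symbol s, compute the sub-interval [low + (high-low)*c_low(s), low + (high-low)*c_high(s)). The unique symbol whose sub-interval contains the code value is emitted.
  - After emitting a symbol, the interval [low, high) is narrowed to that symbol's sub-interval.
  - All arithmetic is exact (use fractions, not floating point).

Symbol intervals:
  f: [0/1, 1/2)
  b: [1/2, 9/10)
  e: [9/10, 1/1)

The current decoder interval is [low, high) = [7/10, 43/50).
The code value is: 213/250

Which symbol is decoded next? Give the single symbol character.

Answer: e

Derivation:
Interval width = high − low = 43/50 − 7/10 = 4/25
Scaled code = (code − low) / width = (213/250 − 7/10) / 4/25 = 19/20
  f: [0/1, 1/2) 
  b: [1/2, 9/10) 
  e: [9/10, 1/1) ← scaled code falls here ✓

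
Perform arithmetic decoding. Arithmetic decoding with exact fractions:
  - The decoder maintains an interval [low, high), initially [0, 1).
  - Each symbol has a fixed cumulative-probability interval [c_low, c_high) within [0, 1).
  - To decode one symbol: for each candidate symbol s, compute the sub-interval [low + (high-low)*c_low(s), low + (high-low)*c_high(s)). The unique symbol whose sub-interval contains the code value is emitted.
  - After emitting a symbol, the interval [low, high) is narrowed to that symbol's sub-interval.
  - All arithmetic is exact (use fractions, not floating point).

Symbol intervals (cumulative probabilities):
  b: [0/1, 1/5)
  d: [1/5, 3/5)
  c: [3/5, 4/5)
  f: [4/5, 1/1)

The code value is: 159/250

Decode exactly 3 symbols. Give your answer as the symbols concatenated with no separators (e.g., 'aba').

Step 1: interval [0/1, 1/1), width = 1/1 - 0/1 = 1/1
  'b': [0/1 + 1/1*0/1, 0/1 + 1/1*1/5) = [0/1, 1/5)
  'd': [0/1 + 1/1*1/5, 0/1 + 1/1*3/5) = [1/5, 3/5)
  'c': [0/1 + 1/1*3/5, 0/1 + 1/1*4/5) = [3/5, 4/5) <- contains code 159/250
  'f': [0/1 + 1/1*4/5, 0/1 + 1/1*1/1) = [4/5, 1/1)
  emit 'c', narrow to [3/5, 4/5)
Step 2: interval [3/5, 4/5), width = 4/5 - 3/5 = 1/5
  'b': [3/5 + 1/5*0/1, 3/5 + 1/5*1/5) = [3/5, 16/25) <- contains code 159/250
  'd': [3/5 + 1/5*1/5, 3/5 + 1/5*3/5) = [16/25, 18/25)
  'c': [3/5 + 1/5*3/5, 3/5 + 1/5*4/5) = [18/25, 19/25)
  'f': [3/5 + 1/5*4/5, 3/5 + 1/5*1/1) = [19/25, 4/5)
  emit 'b', narrow to [3/5, 16/25)
Step 3: interval [3/5, 16/25), width = 16/25 - 3/5 = 1/25
  'b': [3/5 + 1/25*0/1, 3/5 + 1/25*1/5) = [3/5, 76/125)
  'd': [3/5 + 1/25*1/5, 3/5 + 1/25*3/5) = [76/125, 78/125)
  'c': [3/5 + 1/25*3/5, 3/5 + 1/25*4/5) = [78/125, 79/125)
  'f': [3/5 + 1/25*4/5, 3/5 + 1/25*1/1) = [79/125, 16/25) <- contains code 159/250
  emit 'f', narrow to [79/125, 16/25)

Answer: cbf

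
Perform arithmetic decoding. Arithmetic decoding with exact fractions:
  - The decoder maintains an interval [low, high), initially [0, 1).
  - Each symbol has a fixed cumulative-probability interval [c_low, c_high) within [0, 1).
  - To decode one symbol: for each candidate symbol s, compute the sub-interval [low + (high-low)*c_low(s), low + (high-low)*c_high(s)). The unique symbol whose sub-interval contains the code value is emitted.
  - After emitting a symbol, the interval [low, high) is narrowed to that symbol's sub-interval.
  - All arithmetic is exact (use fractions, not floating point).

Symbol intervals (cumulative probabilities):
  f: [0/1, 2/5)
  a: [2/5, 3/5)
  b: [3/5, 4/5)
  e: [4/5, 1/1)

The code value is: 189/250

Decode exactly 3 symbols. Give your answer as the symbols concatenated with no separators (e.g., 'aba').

Answer: bbe

Derivation:
Step 1: interval [0/1, 1/1), width = 1/1 - 0/1 = 1/1
  'f': [0/1 + 1/1*0/1, 0/1 + 1/1*2/5) = [0/1, 2/5)
  'a': [0/1 + 1/1*2/5, 0/1 + 1/1*3/5) = [2/5, 3/5)
  'b': [0/1 + 1/1*3/5, 0/1 + 1/1*4/5) = [3/5, 4/5) <- contains code 189/250
  'e': [0/1 + 1/1*4/5, 0/1 + 1/1*1/1) = [4/5, 1/1)
  emit 'b', narrow to [3/5, 4/5)
Step 2: interval [3/5, 4/5), width = 4/5 - 3/5 = 1/5
  'f': [3/5 + 1/5*0/1, 3/5 + 1/5*2/5) = [3/5, 17/25)
  'a': [3/5 + 1/5*2/5, 3/5 + 1/5*3/5) = [17/25, 18/25)
  'b': [3/5 + 1/5*3/5, 3/5 + 1/5*4/5) = [18/25, 19/25) <- contains code 189/250
  'e': [3/5 + 1/5*4/5, 3/5 + 1/5*1/1) = [19/25, 4/5)
  emit 'b', narrow to [18/25, 19/25)
Step 3: interval [18/25, 19/25), width = 19/25 - 18/25 = 1/25
  'f': [18/25 + 1/25*0/1, 18/25 + 1/25*2/5) = [18/25, 92/125)
  'a': [18/25 + 1/25*2/5, 18/25 + 1/25*3/5) = [92/125, 93/125)
  'b': [18/25 + 1/25*3/5, 18/25 + 1/25*4/5) = [93/125, 94/125)
  'e': [18/25 + 1/25*4/5, 18/25 + 1/25*1/1) = [94/125, 19/25) <- contains code 189/250
  emit 'e', narrow to [94/125, 19/25)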